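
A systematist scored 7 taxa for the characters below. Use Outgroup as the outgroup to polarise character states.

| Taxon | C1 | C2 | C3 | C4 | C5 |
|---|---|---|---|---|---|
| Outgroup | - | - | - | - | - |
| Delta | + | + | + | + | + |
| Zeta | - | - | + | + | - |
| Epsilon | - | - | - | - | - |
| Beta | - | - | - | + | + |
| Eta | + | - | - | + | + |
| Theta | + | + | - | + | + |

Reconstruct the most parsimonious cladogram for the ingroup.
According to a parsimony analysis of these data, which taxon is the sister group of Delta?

Theta

The outgroup has state '-' for every character, so '+' is the derived state throughout.
Only Delta, Eta, and Theta show the derived state '+' for C1, supporting them as a clade.
Only Delta and Theta show the derived state '+' for C2, supporting them as a clade.
C3 groups Delta and Zeta, which is incompatible with the clades supported by the remaining characters; treating it as convergent (homoplasy) costs fewer steps than any alternative tree.
Only Beta, Delta, Eta, Theta, and Zeta show the derived state '+' for C4, supporting them as a clade.
C5: derived state '+' in Beta, Delta, Eta, and Theta only — synapomorphy for {Beta, Delta, Eta, Theta}.
Most parsimonious ingroup topology: (((((Delta,Theta),Eta),Beta),Zeta),Epsilon).
Delta and Theta form a cherry on this tree, so they are sister taxa.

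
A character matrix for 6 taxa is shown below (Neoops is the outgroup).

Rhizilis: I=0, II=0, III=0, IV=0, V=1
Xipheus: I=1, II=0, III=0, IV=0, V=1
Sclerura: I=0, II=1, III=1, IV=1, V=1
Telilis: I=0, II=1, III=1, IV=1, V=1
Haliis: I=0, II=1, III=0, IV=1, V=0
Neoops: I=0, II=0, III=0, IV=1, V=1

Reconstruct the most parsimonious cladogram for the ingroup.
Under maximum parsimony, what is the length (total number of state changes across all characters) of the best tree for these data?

Character polarity is set by the outgroup: the derived state is whichever differs from the outgroup's state, so for IV, V the derived state is '0', and for the remaining characters it is '1'.
I: derived state '1' in Xipheus only — an autapomorphy, so it tells us nothing about relationships among taxa.
Only Haliis, Sclerura, and Telilis show the derived state '1' for II, supporting them as a clade.
Only Sclerura and Telilis show the derived state '1' for III, supporting them as a clade.
IV: derived state '0' in Rhizilis and Xipheus only — synapomorphy for {Rhizilis, Xipheus}.
V (derived state '0') is unique to Haliis (autapomorphy; uninformative for grouping).
Most parsimonious ingroup topology: (((Sclerura,Telilis),Haliis),(Xipheus,Rhizilis)).
Changes per character on this tree: I: 1; II: 1; III: 1; IV: 1; V: 1.
Total = 5.

5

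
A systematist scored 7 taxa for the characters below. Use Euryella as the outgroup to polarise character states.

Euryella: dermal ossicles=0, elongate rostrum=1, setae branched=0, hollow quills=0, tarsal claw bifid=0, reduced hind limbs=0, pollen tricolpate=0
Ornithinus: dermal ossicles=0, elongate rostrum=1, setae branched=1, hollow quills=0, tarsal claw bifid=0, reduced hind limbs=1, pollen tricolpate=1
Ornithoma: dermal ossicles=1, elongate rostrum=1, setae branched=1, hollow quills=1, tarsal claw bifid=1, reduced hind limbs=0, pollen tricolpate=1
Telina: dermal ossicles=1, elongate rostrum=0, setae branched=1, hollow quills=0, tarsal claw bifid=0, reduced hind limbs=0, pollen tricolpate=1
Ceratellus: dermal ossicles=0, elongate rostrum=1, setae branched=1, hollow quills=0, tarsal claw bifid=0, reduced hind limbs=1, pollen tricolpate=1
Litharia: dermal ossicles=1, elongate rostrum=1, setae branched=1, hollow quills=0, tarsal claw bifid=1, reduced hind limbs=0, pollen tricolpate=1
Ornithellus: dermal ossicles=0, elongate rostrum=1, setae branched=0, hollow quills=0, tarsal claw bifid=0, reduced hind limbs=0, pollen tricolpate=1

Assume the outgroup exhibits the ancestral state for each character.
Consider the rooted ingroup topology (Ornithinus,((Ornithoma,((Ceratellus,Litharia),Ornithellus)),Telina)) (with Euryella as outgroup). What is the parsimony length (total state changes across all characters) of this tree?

Map each character onto (Ornithinus,((Ornithoma,((Ceratellus,Litharia),Ornithellus)),Telina)) (rooted by Euryella) and count the minimum state changes it requires (Fitch parsimony):
dermal ossicles: 3; elongate rostrum: 1; setae branched: 2; hollow quills: 1; tarsal claw bifid: 2; reduced hind limbs: 2; pollen tricolpate: 1.
Total tree length = 12.

12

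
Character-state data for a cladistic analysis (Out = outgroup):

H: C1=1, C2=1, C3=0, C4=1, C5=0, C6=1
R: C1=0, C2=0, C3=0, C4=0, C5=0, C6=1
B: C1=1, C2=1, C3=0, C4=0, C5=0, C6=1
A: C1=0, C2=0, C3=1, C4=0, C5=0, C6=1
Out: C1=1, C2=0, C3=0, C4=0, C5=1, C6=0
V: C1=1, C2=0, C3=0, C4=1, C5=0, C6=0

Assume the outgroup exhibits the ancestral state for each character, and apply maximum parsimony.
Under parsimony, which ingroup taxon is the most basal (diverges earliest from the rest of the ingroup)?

Character polarity is set by the outgroup: the derived state is whichever differs from the outgroup's state, so for C1, C5 the derived state is '0', and for the remaining characters it is '1'.
Only A and R show the derived state '0' for C1, supporting them as a clade.
Only B and H show the derived state '1' for C2, supporting them as a clade.
C3 (derived state '1') is unique to A (autapomorphy; uninformative for grouping).
C4 (state '1') occurs in H and V but conflicts with the nesting implied by the other characters — most parsimoniously interpreted as homoplasy.
C5 (derived state '0') is shared by all ingroup taxa — unites the whole ingroup.
C6 (derived state '1') is shared by A, B, H, and R — a synapomorphy uniting that clade.
Most parsimonious ingroup topology: (((B,H),(R,A)),V).
V is sister to the clade containing all other ingroup taxa, so it is the earliest-diverging (most basal) ingroup lineage.

V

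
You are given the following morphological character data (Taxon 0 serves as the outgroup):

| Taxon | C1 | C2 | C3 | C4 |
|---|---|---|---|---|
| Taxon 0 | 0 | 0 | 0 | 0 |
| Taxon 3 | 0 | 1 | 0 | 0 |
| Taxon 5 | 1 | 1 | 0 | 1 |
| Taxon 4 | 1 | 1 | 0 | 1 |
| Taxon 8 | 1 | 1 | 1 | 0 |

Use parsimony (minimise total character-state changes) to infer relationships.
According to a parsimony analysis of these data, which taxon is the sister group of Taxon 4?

Taxon 5

The outgroup has state '0' for every character, so '1' is the derived state throughout.
C1: derived state '1' in Taxon 4, Taxon 5, and Taxon 8 only — synapomorphy for {Taxon 4, Taxon 5, Taxon 8}.
All ingroup taxa share the derived state '1' for C2; it defines the ingroup but does not resolve relationships within it.
C3: derived state '1' in Taxon 8 only — an autapomorphy, so it tells us nothing about relationships among taxa.
C4 (derived state '1') is shared by Taxon 4 and Taxon 5 — a synapomorphy uniting that clade.
Most parsimonious ingroup topology: (Taxon 3,((Taxon 5,Taxon 4),Taxon 8)).
Taxon 4 and Taxon 5 form a cherry on this tree, so they are sister taxa.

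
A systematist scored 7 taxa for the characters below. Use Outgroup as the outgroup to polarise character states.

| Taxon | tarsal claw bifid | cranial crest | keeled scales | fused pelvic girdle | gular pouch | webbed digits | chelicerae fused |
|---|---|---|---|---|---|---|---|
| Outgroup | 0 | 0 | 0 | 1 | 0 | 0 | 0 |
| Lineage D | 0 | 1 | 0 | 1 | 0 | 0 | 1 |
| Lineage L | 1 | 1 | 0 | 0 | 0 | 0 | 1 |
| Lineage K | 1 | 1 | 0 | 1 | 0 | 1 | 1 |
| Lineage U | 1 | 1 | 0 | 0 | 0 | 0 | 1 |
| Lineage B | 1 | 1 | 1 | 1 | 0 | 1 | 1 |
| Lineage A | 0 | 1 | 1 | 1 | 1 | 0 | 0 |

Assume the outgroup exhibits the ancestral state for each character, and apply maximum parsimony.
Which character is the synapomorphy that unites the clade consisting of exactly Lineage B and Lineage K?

Character polarity is set by the outgroup: the derived state is whichever differs from the outgroup's state, so for fused pelvic girdle the derived state is '0', and for the remaining characters it is '1'.
tarsal claw bifid (derived state '1') is shared by Lineage B, Lineage K, Lineage L, and Lineage U — a synapomorphy uniting that clade.
All ingroup taxa share the derived state '1' for cranial crest; it defines the ingroup but does not resolve relationships within it.
keeled scales (state '1') occurs in Lineage A and Lineage B but conflicts with the nesting implied by the other characters — most parsimoniously interpreted as homoplasy.
fused pelvic girdle: derived state '0' in Lineage L and Lineage U only — synapomorphy for {Lineage L, Lineage U}.
gular pouch: derived state '1' in Lineage A only — an autapomorphy, so it tells us nothing about relationships among taxa.
Only Lineage B and Lineage K show the derived state '1' for webbed digits, supporting them as a clade.
chelicerae fused (derived state '1') is shared by Lineage B, Lineage D, Lineage K, Lineage L, and Lineage U — a synapomorphy uniting that clade.
Most parsimonious ingroup topology: ((Lineage D,((Lineage L,Lineage U),(Lineage K,Lineage B))),Lineage A).
The clade {Lineage B, Lineage K} is supported by webbed digits: its derived state '1' occurs in exactly those taxa and in no other taxon (including the outgroup).

webbed digits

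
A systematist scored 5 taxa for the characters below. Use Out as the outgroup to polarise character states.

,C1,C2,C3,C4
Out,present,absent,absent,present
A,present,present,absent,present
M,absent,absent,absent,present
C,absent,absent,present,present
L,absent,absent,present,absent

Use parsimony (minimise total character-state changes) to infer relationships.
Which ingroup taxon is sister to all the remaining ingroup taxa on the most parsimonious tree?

Character polarity is set by the outgroup: the derived state is whichever differs from the outgroup's state, so for C1, C4 the derived state is 'absent', and for the remaining characters it is 'present'.
C1: derived state 'absent' in C, L, and M only — synapomorphy for {C, L, M}.
C2: derived state 'present' in A only — an autapomorphy, so it tells us nothing about relationships among taxa.
Only C and L show the derived state 'present' for C3, supporting them as a clade.
C4: derived state 'absent' in L only — an autapomorphy, so it tells us nothing about relationships among taxa.
Most parsimonious ingroup topology: (A,(M,(C,L))).
A is sister to the clade containing all other ingroup taxa, so it is the earliest-diverging (most basal) ingroup lineage.

A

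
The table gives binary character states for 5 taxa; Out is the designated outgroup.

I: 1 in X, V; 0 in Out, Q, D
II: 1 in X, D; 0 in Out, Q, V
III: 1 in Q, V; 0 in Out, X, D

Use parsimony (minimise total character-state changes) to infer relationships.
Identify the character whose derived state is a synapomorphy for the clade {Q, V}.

III

The outgroup has state '0' for every character, so '1' is the derived state throughout.
I (state '1') occurs in V and X but conflicts with the nesting implied by the other characters — most parsimoniously interpreted as homoplasy.
Only D and X show the derived state '1' for II, supporting them as a clade.
Only Q and V show the derived state '1' for III, supporting them as a clade.
Most parsimonious ingroup topology: ((Q,V),(X,D)).
The clade {Q, V} is supported by III: its derived state '1' occurs in exactly those taxa and in no other taxon (including the outgroup).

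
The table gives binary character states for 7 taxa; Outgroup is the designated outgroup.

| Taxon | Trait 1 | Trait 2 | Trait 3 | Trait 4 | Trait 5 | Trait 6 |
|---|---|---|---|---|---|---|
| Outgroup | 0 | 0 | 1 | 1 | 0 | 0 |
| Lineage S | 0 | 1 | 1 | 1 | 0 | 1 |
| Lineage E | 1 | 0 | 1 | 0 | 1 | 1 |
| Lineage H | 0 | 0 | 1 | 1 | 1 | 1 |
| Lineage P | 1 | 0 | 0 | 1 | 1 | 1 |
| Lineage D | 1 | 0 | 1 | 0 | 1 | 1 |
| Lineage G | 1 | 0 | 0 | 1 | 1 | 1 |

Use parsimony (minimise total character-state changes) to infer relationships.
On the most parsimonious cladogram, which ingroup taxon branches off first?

Lineage S

Character polarity is set by the outgroup: the derived state is whichever differs from the outgroup's state, so for Trait 3, Trait 4 the derived state is '0', and for the remaining characters it is '1'.
Trait 1: derived state '1' in Lineage D, Lineage E, Lineage G, and Lineage P only — synapomorphy for {Lineage D, Lineage E, Lineage G, Lineage P}.
Trait 2: derived state '1' in Lineage S only — an autapomorphy, so it tells us nothing about relationships among taxa.
Trait 3 (derived state '0') is shared by Lineage G and Lineage P — a synapomorphy uniting that clade.
Only Lineage D and Lineage E show the derived state '0' for Trait 4, supporting them as a clade.
Trait 5: derived state '1' in Lineage D, Lineage E, Lineage G, Lineage H, and Lineage P only — synapomorphy for {Lineage D, Lineage E, Lineage G, Lineage H, Lineage P}.
Trait 6 (derived state '1') is shared by all ingroup taxa — unites the whole ingroup.
Most parsimonious ingroup topology: (Lineage S,(((Lineage E,Lineage D),(Lineage P,Lineage G)),Lineage H)).
Lineage S is sister to the clade containing all other ingroup taxa, so it is the earliest-diverging (most basal) ingroup lineage.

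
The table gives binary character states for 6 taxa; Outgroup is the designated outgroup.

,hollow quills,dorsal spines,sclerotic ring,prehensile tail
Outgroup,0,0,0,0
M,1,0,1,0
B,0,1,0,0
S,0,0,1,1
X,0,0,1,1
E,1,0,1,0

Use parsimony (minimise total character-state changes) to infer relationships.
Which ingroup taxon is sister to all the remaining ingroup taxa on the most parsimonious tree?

B

The outgroup has state '0' for every character, so '1' is the derived state throughout.
Only E and M show the derived state '1' for hollow quills, supporting them as a clade.
dorsal spines: derived state '1' in B only — an autapomorphy, so it tells us nothing about relationships among taxa.
sclerotic ring: derived state '1' in E, M, S, and X only — synapomorphy for {E, M, S, X}.
Only S and X show the derived state '1' for prehensile tail, supporting them as a clade.
Most parsimonious ingroup topology: (((M,E),(S,X)),B).
B is sister to the clade containing all other ingroup taxa, so it is the earliest-diverging (most basal) ingroup lineage.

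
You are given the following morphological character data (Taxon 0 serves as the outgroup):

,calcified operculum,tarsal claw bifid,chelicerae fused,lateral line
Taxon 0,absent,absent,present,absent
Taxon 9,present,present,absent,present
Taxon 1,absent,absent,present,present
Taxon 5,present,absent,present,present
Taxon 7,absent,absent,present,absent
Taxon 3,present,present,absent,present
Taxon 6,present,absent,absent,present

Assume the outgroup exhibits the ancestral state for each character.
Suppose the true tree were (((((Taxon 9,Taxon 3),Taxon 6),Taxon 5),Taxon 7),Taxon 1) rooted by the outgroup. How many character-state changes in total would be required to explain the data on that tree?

5

Map each character onto (((((Taxon 9,Taxon 3),Taxon 6),Taxon 5),Taxon 7),Taxon 1) (rooted by Taxon 0) and count the minimum state changes it requires (Fitch parsimony):
calcified operculum: 1; tarsal claw bifid: 1; chelicerae fused: 1; lateral line: 2.
Total tree length = 5.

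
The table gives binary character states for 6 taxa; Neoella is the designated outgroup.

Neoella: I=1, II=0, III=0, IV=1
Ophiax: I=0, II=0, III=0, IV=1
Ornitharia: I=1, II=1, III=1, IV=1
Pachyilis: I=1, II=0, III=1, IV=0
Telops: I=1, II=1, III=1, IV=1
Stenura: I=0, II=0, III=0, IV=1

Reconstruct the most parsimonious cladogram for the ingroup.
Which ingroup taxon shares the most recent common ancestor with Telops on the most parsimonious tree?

Ornitharia

Character polarity is set by the outgroup: the derived state is whichever differs from the outgroup's state, so for I, IV the derived state is '0', and for the remaining characters it is '1'.
Only Ophiax and Stenura show the derived state '0' for I, supporting them as a clade.
Only Ornitharia and Telops show the derived state '1' for II, supporting them as a clade.
III (derived state '1') is shared by Ornitharia, Pachyilis, and Telops — a synapomorphy uniting that clade.
IV (derived state '0') is unique to Pachyilis (autapomorphy; uninformative for grouping).
Most parsimonious ingroup topology: ((Ophiax,Stenura),((Ornitharia,Telops),Pachyilis)).
Telops and Ornitharia form a cherry on this tree, so they are sister taxa.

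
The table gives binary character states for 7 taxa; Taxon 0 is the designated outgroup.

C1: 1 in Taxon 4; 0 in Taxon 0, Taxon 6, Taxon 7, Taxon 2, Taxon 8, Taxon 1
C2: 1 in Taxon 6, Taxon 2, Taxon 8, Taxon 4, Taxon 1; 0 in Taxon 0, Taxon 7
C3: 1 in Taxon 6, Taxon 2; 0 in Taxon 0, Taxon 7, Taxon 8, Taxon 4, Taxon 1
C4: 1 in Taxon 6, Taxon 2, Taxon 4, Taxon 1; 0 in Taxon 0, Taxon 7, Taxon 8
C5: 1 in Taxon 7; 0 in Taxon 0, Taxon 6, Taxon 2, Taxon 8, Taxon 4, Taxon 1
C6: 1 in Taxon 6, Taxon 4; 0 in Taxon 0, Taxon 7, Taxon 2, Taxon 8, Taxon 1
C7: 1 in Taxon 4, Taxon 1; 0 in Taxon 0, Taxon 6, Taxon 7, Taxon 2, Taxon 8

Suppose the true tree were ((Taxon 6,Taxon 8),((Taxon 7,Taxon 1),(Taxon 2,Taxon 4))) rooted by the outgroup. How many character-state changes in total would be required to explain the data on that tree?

Map each character onto ((Taxon 6,Taxon 8),((Taxon 7,Taxon 1),(Taxon 2,Taxon 4))) (rooted by Taxon 0) and count the minimum state changes it requires (Fitch parsimony):
C1: 1; C2: 2; C3: 2; C4: 3; C5: 1; C6: 2; C7: 2.
Total tree length = 13.

13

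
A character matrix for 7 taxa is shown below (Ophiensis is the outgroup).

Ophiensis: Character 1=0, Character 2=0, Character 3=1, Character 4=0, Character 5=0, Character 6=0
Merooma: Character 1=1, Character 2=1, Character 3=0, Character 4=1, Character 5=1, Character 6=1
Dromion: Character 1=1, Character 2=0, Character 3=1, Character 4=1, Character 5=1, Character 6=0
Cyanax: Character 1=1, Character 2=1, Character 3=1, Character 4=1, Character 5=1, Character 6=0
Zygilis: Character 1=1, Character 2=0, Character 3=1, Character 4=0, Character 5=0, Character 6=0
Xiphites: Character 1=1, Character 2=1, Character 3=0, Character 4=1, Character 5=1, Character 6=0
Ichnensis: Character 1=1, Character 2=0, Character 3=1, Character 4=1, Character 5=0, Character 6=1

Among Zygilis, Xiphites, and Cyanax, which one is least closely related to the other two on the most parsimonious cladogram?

Zygilis

Character polarity is set by the outgroup: the derived state is whichever differs from the outgroup's state, so for Character 3 the derived state is '0', and for the remaining characters it is '1'.
Character 1 (derived state '1') is shared by all ingroup taxa — unites the whole ingroup.
Only Cyanax, Merooma, and Xiphites show the derived state '1' for Character 2, supporting them as a clade.
Only Merooma and Xiphites show the derived state '0' for Character 3, supporting them as a clade.
Only Cyanax, Dromion, Ichnensis, Merooma, and Xiphites show the derived state '1' for Character 4, supporting them as a clade.
Character 5: derived state '1' in Cyanax, Dromion, Merooma, and Xiphites only — synapomorphy for {Cyanax, Dromion, Merooma, Xiphites}.
Character 6 (state '1') occurs in Ichnensis and Merooma but conflicts with the nesting implied by the other characters — most parsimoniously interpreted as homoplasy.
Most parsimonious ingroup topology: (((((Merooma,Xiphites),Cyanax),Dromion),Ichnensis),Zygilis).
Xiphites and Cyanax share a more recent common ancestor with each other than either does with Zygilis, so Zygilis is the least closely related of the three.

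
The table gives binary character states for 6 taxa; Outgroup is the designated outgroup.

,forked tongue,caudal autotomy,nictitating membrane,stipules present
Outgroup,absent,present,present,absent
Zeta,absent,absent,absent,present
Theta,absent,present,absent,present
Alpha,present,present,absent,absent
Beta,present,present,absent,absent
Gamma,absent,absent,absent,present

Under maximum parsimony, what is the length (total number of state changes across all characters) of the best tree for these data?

4

Character polarity is set by the outgroup: the derived state is whichever differs from the outgroup's state, so for caudal autotomy, nictitating membrane the derived state is 'absent', and for the remaining characters it is 'present'.
Only Alpha and Beta show the derived state 'present' for forked tongue, supporting them as a clade.
Only Gamma and Zeta show the derived state 'absent' for caudal autotomy, supporting them as a clade.
All ingroup taxa share the derived state 'absent' for nictitating membrane; it defines the ingroup but does not resolve relationships within it.
stipules present: derived state 'present' in Gamma, Theta, and Zeta only — synapomorphy for {Gamma, Theta, Zeta}.
Most parsimonious ingroup topology: (((Zeta,Gamma),Theta),(Alpha,Beta)).
Changes per character on this tree: forked tongue: 1; caudal autotomy: 1; nictitating membrane: 1; stipules present: 1.
Total = 4.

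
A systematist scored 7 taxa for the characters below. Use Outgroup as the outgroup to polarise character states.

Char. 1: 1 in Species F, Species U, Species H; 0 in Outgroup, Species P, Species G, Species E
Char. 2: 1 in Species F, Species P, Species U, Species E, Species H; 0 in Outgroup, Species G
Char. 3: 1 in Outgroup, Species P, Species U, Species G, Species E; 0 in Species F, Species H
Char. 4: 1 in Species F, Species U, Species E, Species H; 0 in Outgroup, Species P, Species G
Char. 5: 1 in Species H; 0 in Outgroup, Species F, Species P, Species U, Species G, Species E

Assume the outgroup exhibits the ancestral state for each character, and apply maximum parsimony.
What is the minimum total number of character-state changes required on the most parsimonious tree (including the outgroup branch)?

5

Character polarity is set by the outgroup: the derived state is whichever differs from the outgroup's state, so for Char. 3 the derived state is '0', and for the remaining characters it is '1'.
Char. 1: derived state '1' in Species F, Species H, and Species U only — synapomorphy for {Species F, Species H, Species U}.
Only Species E, Species F, Species H, Species P, and Species U show the derived state '1' for Char. 2, supporting them as a clade.
Char. 3: derived state '0' in Species F and Species H only — synapomorphy for {Species F, Species H}.
Char. 4 (derived state '1') is shared by Species E, Species F, Species H, and Species U — a synapomorphy uniting that clade.
Char. 5: derived state '1' in Species H only — an autapomorphy, so it tells us nothing about relationships among taxa.
Most parsimonious ingroup topology: (((((Species F,Species H),Species U),Species E),Species P),Species G).
Changes per character on this tree: Char. 1: 1; Char. 2: 1; Char. 3: 1; Char. 4: 1; Char. 5: 1.
Total = 5.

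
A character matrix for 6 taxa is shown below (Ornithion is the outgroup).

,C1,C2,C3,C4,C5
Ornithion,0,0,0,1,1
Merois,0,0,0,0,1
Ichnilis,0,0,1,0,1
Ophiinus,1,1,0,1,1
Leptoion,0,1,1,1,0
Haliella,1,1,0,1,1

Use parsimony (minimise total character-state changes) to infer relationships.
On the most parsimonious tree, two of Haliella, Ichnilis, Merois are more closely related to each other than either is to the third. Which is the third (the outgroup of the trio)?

Character polarity is set by the outgroup: the derived state is whichever differs from the outgroup's state, so for C4, C5 the derived state is '0', and for the remaining characters it is '1'.
Only Haliella and Ophiinus show the derived state '1' for C1, supporting them as a clade.
C2: derived state '1' in Haliella, Leptoion, and Ophiinus only — synapomorphy for {Haliella, Leptoion, Ophiinus}.
C3 groups Ichnilis and Leptoion, which is incompatible with the clades supported by the remaining characters; treating it as convergent (homoplasy) costs fewer steps than any alternative tree.
C4 (derived state '0') is shared by Ichnilis and Merois — a synapomorphy uniting that clade.
C5: derived state '0' in Leptoion only — an autapomorphy, so it tells us nothing about relationships among taxa.
Most parsimonious ingroup topology: ((Merois,Ichnilis),((Ophiinus,Haliella),Leptoion)).
Merois and Ichnilis share a more recent common ancestor with each other than either does with Haliella, so Haliella is the least closely related of the three.

Haliella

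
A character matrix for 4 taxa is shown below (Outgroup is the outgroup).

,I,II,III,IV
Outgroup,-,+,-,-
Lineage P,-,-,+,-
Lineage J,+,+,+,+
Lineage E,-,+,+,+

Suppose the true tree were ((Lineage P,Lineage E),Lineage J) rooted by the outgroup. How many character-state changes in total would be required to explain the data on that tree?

5

Map each character onto ((Lineage P,Lineage E),Lineage J) (rooted by Outgroup) and count the minimum state changes it requires (Fitch parsimony):
I: 1; II: 1; III: 1; IV: 2.
Total tree length = 5.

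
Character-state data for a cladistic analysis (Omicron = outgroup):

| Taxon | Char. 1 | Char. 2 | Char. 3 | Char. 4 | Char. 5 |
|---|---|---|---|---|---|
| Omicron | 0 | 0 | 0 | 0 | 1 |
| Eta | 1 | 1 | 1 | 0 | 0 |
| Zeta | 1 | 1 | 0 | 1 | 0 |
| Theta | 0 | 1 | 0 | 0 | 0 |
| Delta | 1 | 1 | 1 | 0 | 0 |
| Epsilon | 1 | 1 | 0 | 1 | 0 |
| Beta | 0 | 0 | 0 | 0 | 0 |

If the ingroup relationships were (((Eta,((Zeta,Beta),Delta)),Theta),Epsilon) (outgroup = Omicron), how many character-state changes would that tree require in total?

10

Map each character onto (((Eta,((Zeta,Beta),Delta)),Theta),Epsilon) (rooted by Omicron) and count the minimum state changes it requires (Fitch parsimony):
Char. 1: 3; Char. 2: 2; Char. 3: 2; Char. 4: 2; Char. 5: 1.
Total tree length = 10.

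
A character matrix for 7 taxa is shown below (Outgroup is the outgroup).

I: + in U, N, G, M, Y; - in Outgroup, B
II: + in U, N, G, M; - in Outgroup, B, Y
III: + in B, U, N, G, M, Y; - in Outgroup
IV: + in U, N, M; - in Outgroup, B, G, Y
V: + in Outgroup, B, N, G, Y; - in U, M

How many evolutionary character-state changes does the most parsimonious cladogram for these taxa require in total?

5

Character polarity is set by the outgroup: the derived state is whichever differs from the outgroup's state, so for V the derived state is '-', and for the remaining characters it is '+'.
I: derived state '+' in G, M, N, U, and Y only — synapomorphy for {G, M, N, U, Y}.
II (derived state '+') is shared by G, M, N, and U — a synapomorphy uniting that clade.
III (derived state '+') is shared by all ingroup taxa — unites the whole ingroup.
IV (derived state '+') is shared by M, N, and U — a synapomorphy uniting that clade.
V: derived state '-' in M and U only — synapomorphy for {M, U}.
Most parsimonious ingroup topology: (B,((((U,M),N),G),Y)).
Changes per character on this tree: I: 1; II: 1; III: 1; IV: 1; V: 1.
Total = 5.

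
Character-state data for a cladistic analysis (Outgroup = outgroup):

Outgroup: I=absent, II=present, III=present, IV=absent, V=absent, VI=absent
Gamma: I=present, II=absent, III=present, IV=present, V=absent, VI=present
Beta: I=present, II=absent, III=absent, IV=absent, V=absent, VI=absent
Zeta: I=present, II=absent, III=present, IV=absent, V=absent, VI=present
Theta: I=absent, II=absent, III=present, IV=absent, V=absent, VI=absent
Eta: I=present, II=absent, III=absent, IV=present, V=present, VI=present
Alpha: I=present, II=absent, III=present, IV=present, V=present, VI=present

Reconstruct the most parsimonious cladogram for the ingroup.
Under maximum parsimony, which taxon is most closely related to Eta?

Alpha

Character polarity is set by the outgroup: the derived state is whichever differs from the outgroup's state, so for II, III the derived state is 'absent', and for the remaining characters it is 'present'.
I: derived state 'present' in Alpha, Beta, Eta, Gamma, and Zeta only — synapomorphy for {Alpha, Beta, Eta, Gamma, Zeta}.
All ingroup taxa share the derived state 'absent' for II; it defines the ingroup but does not resolve relationships within it.
III (state 'absent') occurs in Beta and Eta but conflicts with the nesting implied by the other characters — most parsimoniously interpreted as homoplasy.
IV: derived state 'present' in Alpha, Eta, and Gamma only — synapomorphy for {Alpha, Eta, Gamma}.
V: derived state 'present' in Alpha and Eta only — synapomorphy for {Alpha, Eta}.
VI: derived state 'present' in Alpha, Eta, Gamma, and Zeta only — synapomorphy for {Alpha, Eta, Gamma, Zeta}.
Most parsimonious ingroup topology: ((((Gamma,(Eta,Alpha)),Zeta),Beta),Theta).
Eta and Alpha form a cherry on this tree, so they are sister taxa.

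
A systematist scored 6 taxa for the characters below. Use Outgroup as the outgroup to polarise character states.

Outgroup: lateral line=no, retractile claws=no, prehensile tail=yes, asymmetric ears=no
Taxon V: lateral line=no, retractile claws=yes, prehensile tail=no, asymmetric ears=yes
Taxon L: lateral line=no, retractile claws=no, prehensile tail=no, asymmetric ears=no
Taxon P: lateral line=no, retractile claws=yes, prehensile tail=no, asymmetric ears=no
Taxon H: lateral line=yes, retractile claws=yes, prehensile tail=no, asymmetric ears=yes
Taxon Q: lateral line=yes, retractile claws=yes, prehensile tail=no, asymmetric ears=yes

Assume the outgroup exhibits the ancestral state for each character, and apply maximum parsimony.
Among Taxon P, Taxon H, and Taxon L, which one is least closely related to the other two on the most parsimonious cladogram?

Character polarity is set by the outgroup: the derived state is whichever differs from the outgroup's state, so for prehensile tail the derived state is 'no', and for the remaining characters it is 'yes'.
lateral line (derived state 'yes') is shared by Taxon H and Taxon Q — a synapomorphy uniting that clade.
Only Taxon H, Taxon P, Taxon Q, and Taxon V show the derived state 'yes' for retractile claws, supporting them as a clade.
prehensile tail (derived state 'no') is shared by all ingroup taxa — unites the whole ingroup.
asymmetric ears: derived state 'yes' in Taxon H, Taxon Q, and Taxon V only — synapomorphy for {Taxon H, Taxon Q, Taxon V}.
Most parsimonious ingroup topology: (((Taxon V,(Taxon H,Taxon Q)),Taxon P),Taxon L).
Taxon H and Taxon P share a more recent common ancestor with each other than either does with Taxon L, so Taxon L is the least closely related of the three.

Taxon L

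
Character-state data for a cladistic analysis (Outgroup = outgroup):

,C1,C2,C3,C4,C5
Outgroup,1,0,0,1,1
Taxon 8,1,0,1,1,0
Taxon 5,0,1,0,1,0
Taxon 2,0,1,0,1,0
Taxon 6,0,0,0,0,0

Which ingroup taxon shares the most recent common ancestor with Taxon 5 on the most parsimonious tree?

Taxon 2

Character polarity is set by the outgroup: the derived state is whichever differs from the outgroup's state, so for C1, C4, C5 the derived state is '0', and for the remaining characters it is '1'.
C1: derived state '0' in Taxon 2, Taxon 5, and Taxon 6 only — synapomorphy for {Taxon 2, Taxon 5, Taxon 6}.
C2: derived state '1' in Taxon 2 and Taxon 5 only — synapomorphy for {Taxon 2, Taxon 5}.
C3: derived state '1' in Taxon 8 only — an autapomorphy, so it tells us nothing about relationships among taxa.
C4 (derived state '0') is unique to Taxon 6 (autapomorphy; uninformative for grouping).
All ingroup taxa share the derived state '0' for C5; it defines the ingroup but does not resolve relationships within it.
Most parsimonious ingroup topology: (Taxon 8,((Taxon 5,Taxon 2),Taxon 6)).
Taxon 5 and Taxon 2 form a cherry on this tree, so they are sister taxa.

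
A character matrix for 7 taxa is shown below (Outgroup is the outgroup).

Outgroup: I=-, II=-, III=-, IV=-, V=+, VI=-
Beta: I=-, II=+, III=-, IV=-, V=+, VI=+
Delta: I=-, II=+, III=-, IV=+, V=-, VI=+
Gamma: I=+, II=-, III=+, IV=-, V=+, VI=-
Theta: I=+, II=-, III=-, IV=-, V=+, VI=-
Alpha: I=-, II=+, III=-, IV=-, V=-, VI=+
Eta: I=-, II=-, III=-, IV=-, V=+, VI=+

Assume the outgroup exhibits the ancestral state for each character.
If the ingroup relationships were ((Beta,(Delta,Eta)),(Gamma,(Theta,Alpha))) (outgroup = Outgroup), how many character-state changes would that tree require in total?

11

Map each character onto ((Beta,(Delta,Eta)),(Gamma,(Theta,Alpha))) (rooted by Outgroup) and count the minimum state changes it requires (Fitch parsimony):
I: 2; II: 3; III: 1; IV: 1; V: 2; VI: 2.
Total tree length = 11.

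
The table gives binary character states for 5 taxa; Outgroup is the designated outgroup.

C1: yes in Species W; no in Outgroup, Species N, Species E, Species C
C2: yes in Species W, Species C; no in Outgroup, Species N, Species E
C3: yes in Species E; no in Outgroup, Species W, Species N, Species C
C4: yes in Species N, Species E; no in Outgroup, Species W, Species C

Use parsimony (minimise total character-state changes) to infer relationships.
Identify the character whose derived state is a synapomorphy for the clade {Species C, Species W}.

C2

The outgroup has state 'no' for every character, so 'yes' is the derived state throughout.
C1: derived state 'yes' in Species W only — an autapomorphy, so it tells us nothing about relationships among taxa.
Only Species C and Species W show the derived state 'yes' for C2, supporting them as a clade.
C3: derived state 'yes' in Species E only — an autapomorphy, so it tells us nothing about relationships among taxa.
C4: derived state 'yes' in Species E and Species N only — synapomorphy for {Species E, Species N}.
Most parsimonious ingroup topology: ((Species W,Species C),(Species N,Species E)).
The clade {Species C, Species W} is supported by C2: its derived state 'yes' occurs in exactly those taxa and in no other taxon (including the outgroup).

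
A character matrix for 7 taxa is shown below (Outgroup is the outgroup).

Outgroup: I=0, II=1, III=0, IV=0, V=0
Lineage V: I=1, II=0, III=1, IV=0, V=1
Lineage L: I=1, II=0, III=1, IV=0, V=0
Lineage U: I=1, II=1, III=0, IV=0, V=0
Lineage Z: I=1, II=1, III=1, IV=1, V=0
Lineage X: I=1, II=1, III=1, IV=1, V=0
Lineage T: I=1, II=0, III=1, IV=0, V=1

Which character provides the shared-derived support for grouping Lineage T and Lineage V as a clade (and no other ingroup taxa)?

V

Character polarity is set by the outgroup: the derived state is whichever differs from the outgroup's state, so for II the derived state is '0', and for the remaining characters it is '1'.
All ingroup taxa share the derived state '1' for I; it defines the ingroup but does not resolve relationships within it.
II (derived state '0') is shared by Lineage L, Lineage T, and Lineage V — a synapomorphy uniting that clade.
Only Lineage L, Lineage T, Lineage V, Lineage X, and Lineage Z show the derived state '1' for III, supporting them as a clade.
IV: derived state '1' in Lineage X and Lineage Z only — synapomorphy for {Lineage X, Lineage Z}.
V: derived state '1' in Lineage T and Lineage V only — synapomorphy for {Lineage T, Lineage V}.
Most parsimonious ingroup topology: ((((Lineage V,Lineage T),Lineage L),(Lineage Z,Lineage X)),Lineage U).
The clade {Lineage T, Lineage V} is supported by V: its derived state '1' occurs in exactly those taxa and in no other taxon (including the outgroup).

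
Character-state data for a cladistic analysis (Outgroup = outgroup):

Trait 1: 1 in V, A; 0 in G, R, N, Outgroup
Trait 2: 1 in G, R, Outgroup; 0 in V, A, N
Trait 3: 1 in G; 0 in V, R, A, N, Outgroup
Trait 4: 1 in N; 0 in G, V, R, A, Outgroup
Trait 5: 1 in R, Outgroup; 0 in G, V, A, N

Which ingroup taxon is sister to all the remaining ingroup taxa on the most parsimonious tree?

Character polarity is set by the outgroup: the derived state is whichever differs from the outgroup's state, so for Trait 2, Trait 5 the derived state is '0', and for the remaining characters it is '1'.
Trait 1: derived state '1' in A and V only — synapomorphy for {A, V}.
Trait 2 (derived state '0') is shared by A, N, and V — a synapomorphy uniting that clade.
Trait 3 (derived state '1') is unique to G (autapomorphy; uninformative for grouping).
Trait 4: derived state '1' in N only — an autapomorphy, so it tells us nothing about relationships among taxa.
Trait 5 (derived state '0') is shared by A, G, N, and V — a synapomorphy uniting that clade.
Most parsimonious ingroup topology: ((((A,V),N),G),R).
R is sister to the clade containing all other ingroup taxa, so it is the earliest-diverging (most basal) ingroup lineage.

R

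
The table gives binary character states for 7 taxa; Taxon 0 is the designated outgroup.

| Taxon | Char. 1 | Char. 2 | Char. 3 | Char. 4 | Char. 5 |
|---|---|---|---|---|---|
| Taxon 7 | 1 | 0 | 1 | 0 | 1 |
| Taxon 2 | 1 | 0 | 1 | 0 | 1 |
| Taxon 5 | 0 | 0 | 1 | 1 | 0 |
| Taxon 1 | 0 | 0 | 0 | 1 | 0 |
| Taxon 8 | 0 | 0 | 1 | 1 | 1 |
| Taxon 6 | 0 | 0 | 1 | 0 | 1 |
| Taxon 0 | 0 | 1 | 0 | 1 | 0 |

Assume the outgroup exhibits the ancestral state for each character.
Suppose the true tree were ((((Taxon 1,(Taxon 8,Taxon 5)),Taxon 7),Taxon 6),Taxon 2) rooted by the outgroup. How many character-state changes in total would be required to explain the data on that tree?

Map each character onto ((((Taxon 1,(Taxon 8,Taxon 5)),Taxon 7),Taxon 6),Taxon 2) (rooted by Taxon 0) and count the minimum state changes it requires (Fitch parsimony):
Char. 1: 2; Char. 2: 1; Char. 3: 2; Char. 4: 2; Char. 5: 3.
Total tree length = 10.

10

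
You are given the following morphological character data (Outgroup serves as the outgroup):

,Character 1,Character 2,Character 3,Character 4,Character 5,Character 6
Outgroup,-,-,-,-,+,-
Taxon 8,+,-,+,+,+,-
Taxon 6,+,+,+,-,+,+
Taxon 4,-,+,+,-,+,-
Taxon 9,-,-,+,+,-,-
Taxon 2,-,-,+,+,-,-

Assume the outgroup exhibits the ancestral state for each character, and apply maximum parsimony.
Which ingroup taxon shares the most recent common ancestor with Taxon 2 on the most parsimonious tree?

Taxon 9

Character polarity is set by the outgroup: the derived state is whichever differs from the outgroup's state, so for Character 5 the derived state is '-', and for the remaining characters it is '+'.
Character 1 groups Taxon 6 and Taxon 8, which is incompatible with the clades supported by the remaining characters; treating it as convergent (homoplasy) costs fewer steps than any alternative tree.
Character 2: derived state '+' in Taxon 4 and Taxon 6 only — synapomorphy for {Taxon 4, Taxon 6}.
All ingroup taxa share the derived state '+' for Character 3; it defines the ingroup but does not resolve relationships within it.
Character 4: derived state '+' in Taxon 2, Taxon 8, and Taxon 9 only — synapomorphy for {Taxon 2, Taxon 8, Taxon 9}.
Only Taxon 2 and Taxon 9 show the derived state '-' for Character 5, supporting them as a clade.
Character 6 (derived state '+') is unique to Taxon 6 (autapomorphy; uninformative for grouping).
Most parsimonious ingroup topology: ((Taxon 8,(Taxon 9,Taxon 2)),(Taxon 6,Taxon 4)).
Taxon 2 and Taxon 9 form a cherry on this tree, so they are sister taxa.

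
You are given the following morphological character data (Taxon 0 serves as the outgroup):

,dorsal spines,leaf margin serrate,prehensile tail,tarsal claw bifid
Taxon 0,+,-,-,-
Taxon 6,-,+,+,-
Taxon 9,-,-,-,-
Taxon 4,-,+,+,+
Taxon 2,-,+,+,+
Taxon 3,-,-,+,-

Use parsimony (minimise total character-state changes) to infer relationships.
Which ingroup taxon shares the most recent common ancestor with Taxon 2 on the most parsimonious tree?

Taxon 4

Character polarity is set by the outgroup: the derived state is whichever differs from the outgroup's state, so for dorsal spines the derived state is '-', and for the remaining characters it is '+'.
dorsal spines (derived state '-') is shared by all ingroup taxa — unites the whole ingroup.
Only Taxon 2, Taxon 4, and Taxon 6 show the derived state '+' for leaf margin serrate, supporting them as a clade.
prehensile tail (derived state '+') is shared by Taxon 2, Taxon 3, Taxon 4, and Taxon 6 — a synapomorphy uniting that clade.
Only Taxon 2 and Taxon 4 show the derived state '+' for tarsal claw bifid, supporting them as a clade.
Most parsimonious ingroup topology: (((Taxon 6,(Taxon 4,Taxon 2)),Taxon 3),Taxon 9).
Taxon 2 and Taxon 4 form a cherry on this tree, so they are sister taxa.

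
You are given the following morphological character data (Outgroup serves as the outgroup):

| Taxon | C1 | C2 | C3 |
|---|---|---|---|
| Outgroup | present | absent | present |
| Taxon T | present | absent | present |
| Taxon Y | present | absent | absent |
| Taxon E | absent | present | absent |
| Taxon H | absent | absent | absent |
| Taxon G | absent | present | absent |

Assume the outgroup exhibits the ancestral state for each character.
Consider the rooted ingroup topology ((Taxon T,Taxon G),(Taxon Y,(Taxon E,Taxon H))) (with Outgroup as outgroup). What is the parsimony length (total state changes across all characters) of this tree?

Map each character onto ((Taxon T,Taxon G),(Taxon Y,(Taxon E,Taxon H))) (rooted by Outgroup) and count the minimum state changes it requires (Fitch parsimony):
C1: 2; C2: 2; C3: 2.
Total tree length = 6.

6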